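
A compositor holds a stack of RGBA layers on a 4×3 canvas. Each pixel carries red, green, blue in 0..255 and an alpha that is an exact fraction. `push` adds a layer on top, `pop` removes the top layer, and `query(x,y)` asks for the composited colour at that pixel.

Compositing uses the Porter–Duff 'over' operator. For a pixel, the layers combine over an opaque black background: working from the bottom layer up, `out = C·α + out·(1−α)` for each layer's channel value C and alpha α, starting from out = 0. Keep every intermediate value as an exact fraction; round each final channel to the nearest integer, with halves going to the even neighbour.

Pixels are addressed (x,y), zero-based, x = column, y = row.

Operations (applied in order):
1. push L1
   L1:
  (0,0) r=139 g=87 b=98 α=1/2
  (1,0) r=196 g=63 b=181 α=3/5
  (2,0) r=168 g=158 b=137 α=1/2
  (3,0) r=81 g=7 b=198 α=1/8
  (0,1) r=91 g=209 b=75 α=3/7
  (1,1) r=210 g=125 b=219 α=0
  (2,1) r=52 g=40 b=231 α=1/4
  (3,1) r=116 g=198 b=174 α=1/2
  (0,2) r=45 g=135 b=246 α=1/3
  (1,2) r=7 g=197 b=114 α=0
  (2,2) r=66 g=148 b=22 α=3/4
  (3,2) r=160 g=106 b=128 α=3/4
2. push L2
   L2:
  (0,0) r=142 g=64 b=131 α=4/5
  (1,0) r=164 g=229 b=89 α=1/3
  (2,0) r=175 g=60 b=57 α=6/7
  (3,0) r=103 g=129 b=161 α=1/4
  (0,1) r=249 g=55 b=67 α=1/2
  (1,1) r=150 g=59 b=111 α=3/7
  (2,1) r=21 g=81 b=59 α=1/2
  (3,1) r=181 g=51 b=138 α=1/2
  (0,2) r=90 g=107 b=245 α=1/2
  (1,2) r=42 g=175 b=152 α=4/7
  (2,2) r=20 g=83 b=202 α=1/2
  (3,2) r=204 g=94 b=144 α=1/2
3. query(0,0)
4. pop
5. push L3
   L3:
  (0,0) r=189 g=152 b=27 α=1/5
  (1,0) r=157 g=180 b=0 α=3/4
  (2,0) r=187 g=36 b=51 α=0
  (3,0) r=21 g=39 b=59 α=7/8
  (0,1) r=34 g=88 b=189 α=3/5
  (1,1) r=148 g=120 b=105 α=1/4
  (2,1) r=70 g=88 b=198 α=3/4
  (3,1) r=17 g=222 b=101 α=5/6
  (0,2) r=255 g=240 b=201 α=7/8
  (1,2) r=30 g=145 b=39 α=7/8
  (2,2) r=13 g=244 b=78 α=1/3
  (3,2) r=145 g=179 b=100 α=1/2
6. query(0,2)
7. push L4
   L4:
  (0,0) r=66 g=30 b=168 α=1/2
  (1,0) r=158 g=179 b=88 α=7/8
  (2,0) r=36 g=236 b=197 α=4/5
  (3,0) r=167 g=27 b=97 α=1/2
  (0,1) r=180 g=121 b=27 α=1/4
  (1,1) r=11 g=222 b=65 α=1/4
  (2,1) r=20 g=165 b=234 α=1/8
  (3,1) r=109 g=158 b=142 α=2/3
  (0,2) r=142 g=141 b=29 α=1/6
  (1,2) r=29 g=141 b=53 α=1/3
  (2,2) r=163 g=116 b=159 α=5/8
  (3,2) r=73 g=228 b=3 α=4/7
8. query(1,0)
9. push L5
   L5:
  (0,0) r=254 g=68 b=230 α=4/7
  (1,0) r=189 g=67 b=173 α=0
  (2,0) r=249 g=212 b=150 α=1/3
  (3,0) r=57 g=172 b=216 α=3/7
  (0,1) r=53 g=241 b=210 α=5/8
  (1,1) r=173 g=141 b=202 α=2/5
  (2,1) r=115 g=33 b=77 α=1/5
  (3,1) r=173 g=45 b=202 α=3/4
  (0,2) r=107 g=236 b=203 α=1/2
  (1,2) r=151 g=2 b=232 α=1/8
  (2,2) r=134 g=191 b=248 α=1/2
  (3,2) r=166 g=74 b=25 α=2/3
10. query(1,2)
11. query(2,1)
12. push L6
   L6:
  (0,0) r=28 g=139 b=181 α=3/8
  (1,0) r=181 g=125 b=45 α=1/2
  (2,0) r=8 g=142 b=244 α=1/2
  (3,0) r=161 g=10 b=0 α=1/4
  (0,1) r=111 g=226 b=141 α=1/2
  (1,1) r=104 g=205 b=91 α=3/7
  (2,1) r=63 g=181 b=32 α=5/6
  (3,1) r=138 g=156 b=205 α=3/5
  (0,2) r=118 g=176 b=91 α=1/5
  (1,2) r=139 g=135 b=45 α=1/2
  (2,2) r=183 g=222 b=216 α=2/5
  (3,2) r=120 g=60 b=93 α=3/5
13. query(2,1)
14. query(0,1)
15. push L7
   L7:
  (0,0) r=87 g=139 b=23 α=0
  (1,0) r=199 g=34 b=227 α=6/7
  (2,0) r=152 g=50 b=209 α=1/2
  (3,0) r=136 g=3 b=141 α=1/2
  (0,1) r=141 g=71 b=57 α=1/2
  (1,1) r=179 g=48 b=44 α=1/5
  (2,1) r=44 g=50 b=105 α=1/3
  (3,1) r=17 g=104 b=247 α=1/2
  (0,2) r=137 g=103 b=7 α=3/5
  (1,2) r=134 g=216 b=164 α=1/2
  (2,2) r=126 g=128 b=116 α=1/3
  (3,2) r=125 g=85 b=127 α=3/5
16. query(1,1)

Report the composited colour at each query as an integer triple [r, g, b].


query (0,0) [L1,L2] — begin 0,0,0
after L1 α=1/2: [139/2, 87/2, 49]
after L2 α=4/5: [255/2, 599/10, 573/5]
= [128, 60, 115]

at x=0,y=2 over L1,L3:
after L1 α=1/3: [15, 45, 82]
after L3 α=7/8: [225, 1725/8, 1489/8]
rounded: [225, 216, 186]

(1,0) stack=L1,L3,L4; from [0,0,0]:
+L1 (α=3/5) → [588/5, 189/5, 543/5]
+L3 (α=3/4) → [2943/20, 2889/20, 543/20]
+L4 (α=7/8) → [25063/160, 27949/160, 12863/160]
= [157, 175, 80]

(1,2) stack=L1,L3,L4,L5; from [0,0,0]:
+L1 (α=0) → [0, 0, 0]
+L3 (α=7/8) → [105/4, 1015/8, 273/8]
+L4 (α=1/3) → [163/6, 1579/12, 485/12]
+L5 (α=1/8) → [2047/48, 11077/96, 6179/96]
= [43, 115, 64]

at x=2,y=1 over L1,L3,L4,L5:
after L1 α=1/4: [13, 10, 231/4]
after L3 α=3/4: [223/4, 137/2, 2607/16]
after L4 α=1/8: [1641/32, 1289/16, 21993/128]
after L5 α=1/5: [2561/40, 1421/20, 24457/160]
→ [64, 71, 153]

at x=2,y=1 over L1,L3,L4,L5,L6:
L1 α=1/4: [13, 10, 231/4]
L3 α=3/4: [223/4, 137/2, 2607/16]
L4 α=1/8: [1641/32, 1289/16, 21993/128]
L5 α=1/5: [2561/40, 1421/20, 24457/160]
L6 α=5/6: [15161/240, 6507/40, 50057/960]
= [63, 163, 52]

query (0,1) [L1,L3,L4,L5,L6] — begin 0,0,0
+L1 (α=3/7) → [39, 627/7, 225/7]
+L3 (α=3/5) → [36, 3102/35, 4419/35]
+L4 (α=1/4) → [72, 13541/140, 7101/70]
+L5 (α=5/8) → [481/8, 209323/1120, 94803/560]
+L6 (α=1/2) → [1369/16, 462443/2240, 173763/1120]
= [86, 206, 155]

at x=1,y=1 over L1,L3,L4,L5,L6,L7:
L1 α=0: [0, 0, 0]
L3 α=1/4: [37, 30, 105/4]
L4 α=1/4: [61/2, 78, 575/16]
L5 α=2/5: [175/2, 516/5, 8189/80]
L6 α=3/7: [662/7, 5139/35, 13649/140]
L7 α=1/5: [3901/35, 22236/175, 15189/175]
= [111, 127, 87]


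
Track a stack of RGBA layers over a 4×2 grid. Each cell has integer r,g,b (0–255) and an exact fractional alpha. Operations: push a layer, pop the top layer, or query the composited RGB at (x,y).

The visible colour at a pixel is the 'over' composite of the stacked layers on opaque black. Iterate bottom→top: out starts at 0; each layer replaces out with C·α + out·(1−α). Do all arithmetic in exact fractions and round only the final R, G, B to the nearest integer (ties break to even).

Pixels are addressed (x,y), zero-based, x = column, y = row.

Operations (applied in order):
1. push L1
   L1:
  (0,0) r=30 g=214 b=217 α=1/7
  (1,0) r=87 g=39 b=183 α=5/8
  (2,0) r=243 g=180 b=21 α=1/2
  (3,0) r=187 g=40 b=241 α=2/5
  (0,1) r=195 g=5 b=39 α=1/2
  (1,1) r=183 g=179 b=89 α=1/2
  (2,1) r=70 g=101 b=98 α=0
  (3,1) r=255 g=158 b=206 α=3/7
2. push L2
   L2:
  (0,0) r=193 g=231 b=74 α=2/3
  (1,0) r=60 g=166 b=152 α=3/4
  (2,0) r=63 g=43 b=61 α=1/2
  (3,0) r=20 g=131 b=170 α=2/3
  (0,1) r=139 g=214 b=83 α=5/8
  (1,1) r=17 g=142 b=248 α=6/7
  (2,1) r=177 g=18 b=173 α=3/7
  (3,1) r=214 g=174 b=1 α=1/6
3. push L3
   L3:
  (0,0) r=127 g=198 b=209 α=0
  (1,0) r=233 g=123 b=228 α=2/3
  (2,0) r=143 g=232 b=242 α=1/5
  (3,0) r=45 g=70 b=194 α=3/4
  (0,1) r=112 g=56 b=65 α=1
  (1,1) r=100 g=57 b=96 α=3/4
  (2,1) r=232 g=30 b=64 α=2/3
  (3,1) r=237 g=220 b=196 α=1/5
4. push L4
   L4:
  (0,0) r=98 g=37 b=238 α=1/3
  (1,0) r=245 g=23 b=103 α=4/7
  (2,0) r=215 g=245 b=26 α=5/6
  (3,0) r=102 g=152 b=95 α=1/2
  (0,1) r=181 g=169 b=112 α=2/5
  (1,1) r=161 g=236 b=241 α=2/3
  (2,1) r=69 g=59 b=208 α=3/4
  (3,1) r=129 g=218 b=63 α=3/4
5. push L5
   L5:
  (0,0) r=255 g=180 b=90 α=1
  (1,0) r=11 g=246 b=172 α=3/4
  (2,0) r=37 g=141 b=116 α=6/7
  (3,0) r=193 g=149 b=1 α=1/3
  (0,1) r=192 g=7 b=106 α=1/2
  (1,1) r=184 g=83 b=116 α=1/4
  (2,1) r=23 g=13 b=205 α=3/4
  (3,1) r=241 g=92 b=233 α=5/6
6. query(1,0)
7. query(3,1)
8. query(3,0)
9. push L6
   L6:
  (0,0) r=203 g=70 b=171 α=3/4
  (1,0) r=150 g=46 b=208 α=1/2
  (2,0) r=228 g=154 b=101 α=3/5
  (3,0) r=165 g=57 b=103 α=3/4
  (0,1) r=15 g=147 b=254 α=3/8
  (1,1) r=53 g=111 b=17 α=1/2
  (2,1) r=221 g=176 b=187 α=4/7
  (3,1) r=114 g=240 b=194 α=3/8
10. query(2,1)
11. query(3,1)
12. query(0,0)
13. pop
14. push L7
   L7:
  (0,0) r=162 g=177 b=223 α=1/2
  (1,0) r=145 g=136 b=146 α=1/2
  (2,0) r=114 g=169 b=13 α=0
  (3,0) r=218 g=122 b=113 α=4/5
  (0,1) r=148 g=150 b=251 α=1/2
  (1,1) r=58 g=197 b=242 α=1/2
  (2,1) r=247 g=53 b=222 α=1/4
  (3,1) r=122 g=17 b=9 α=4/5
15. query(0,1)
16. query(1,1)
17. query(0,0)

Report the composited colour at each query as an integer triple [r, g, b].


(1,0) stack=L1,L2,L3,L4,L5; from [0,0,0]:
after L1 α=5/8: [435/8, 195/8, 915/8]
after L2 α=3/4: [1875/32, 4179/32, 4563/32]
after L3 α=2/3: [16787/96, 4017/32, 6385/32]
after L4 α=4/7: [48147/224, 14995/224, 32339/224]
after L5 α=3/4: [55539/896, 180307/896, 147923/896]
→ [62, 201, 165]

(3,1) stack=L1,L2,L3,L4,L5; from [0,0,0]:
+L1 (α=3/7) → [765/7, 474/7, 618/7]
+L2 (α=1/6) → [5323/42, 598/7, 3097/42]
+L3 (α=1/5) → [15623/105, 3932/35, 2062/21]
+L4 (α=3/4) → [28129/210, 13411/70, 6031/84]
+L5 (α=5/6) → [281179/1260, 45611/420, 103891/504]
→ [223, 109, 206]

at x=3,y=0 over L1,L2,L3,L4,L5:
L1 α=2/5: [374/5, 16, 482/5]
L2 α=2/3: [574/15, 278/3, 2182/15]
L3 α=3/4: [2599/60, 227/3, 2728/15]
L4 α=1/2: [8719/120, 683/6, 4153/30]
L5 α=1/3: [20299/180, 1130/9, 4168/45]
rounded: [113, 126, 93]

query (2,1) [L1,L2,L3,L4,L5,L6] — begin 0,0,0
L1 α=0: [0, 0, 0]
L2 α=3/7: [531/7, 54/7, 519/7]
L3 α=2/3: [3779/21, 158/7, 1415/21]
L4 α=3/4: [4063/42, 1397/28, 14519/84]
L5 α=3/4: [6961/168, 2489/112, 66179/336]
L6 α=4/7: [56465/392, 86315/784, 149955/784]
→ [144, 110, 191]

query (3,1) [L1,L2,L3,L4,L5,L6] — begin 0,0,0
L1 α=3/7: [765/7, 474/7, 618/7]
L2 α=1/6: [5323/42, 598/7, 3097/42]
L3 α=1/5: [15623/105, 3932/35, 2062/21]
L4 α=3/4: [28129/210, 13411/70, 6031/84]
L5 α=5/6: [281179/1260, 45611/420, 103891/504]
L6 α=3/8: [367363/2016, 106091/672, 812783/4032]
= [182, 158, 202]

query (0,0) [L1,L2,L3,L4,L5,L6] — begin 0,0,0
after L1 α=1/7: [30/7, 214/7, 31]
after L2 α=2/3: [2732/21, 3448/21, 179/3]
after L3 α=0: [2732/21, 3448/21, 179/3]
after L4 α=1/3: [7522/63, 7673/63, 1072/9]
after L5 α=1: [255, 180, 90]
after L6 α=3/4: [216, 195/2, 603/4]
rounded: [216, 98, 151]

(0,1) stack=L1,L2,L3,L4,L5,L7; from [0,0,0]:
after L1 α=1/2: [195/2, 5/2, 39/2]
after L2 α=5/8: [1975/16, 2155/16, 947/16]
after L3 α=1: [112, 56, 65]
after L4 α=2/5: [698/5, 506/5, 419/5]
after L5 α=1/2: [829/5, 541/10, 949/10]
after L7 α=1/2: [1569/10, 2041/20, 3459/20]
rounded: [157, 102, 173]

(1,1) stack=L1,L2,L3,L4,L5,L7; from [0,0,0]:
L1 α=1/2: [183/2, 179/2, 89/2]
L2 α=6/7: [387/14, 269/2, 3065/14]
L3 α=3/4: [4587/56, 611/8, 7097/56]
L4 α=2/3: [22619/168, 4387/24, 11363/56]
L5 α=1/4: [32923/224, 5051/32, 40585/224]
L7 α=1/2: [45915/448, 11355/64, 94793/448]
rounded: [102, 177, 212]

(0,0) stack=L1,L2,L3,L4,L5,L7; from [0,0,0]:
+L1 (α=1/7) → [30/7, 214/7, 31]
+L2 (α=2/3) → [2732/21, 3448/21, 179/3]
+L3 (α=0) → [2732/21, 3448/21, 179/3]
+L4 (α=1/3) → [7522/63, 7673/63, 1072/9]
+L5 (α=1) → [255, 180, 90]
+L7 (α=1/2) → [417/2, 357/2, 313/2]
rounded: [208, 178, 156]


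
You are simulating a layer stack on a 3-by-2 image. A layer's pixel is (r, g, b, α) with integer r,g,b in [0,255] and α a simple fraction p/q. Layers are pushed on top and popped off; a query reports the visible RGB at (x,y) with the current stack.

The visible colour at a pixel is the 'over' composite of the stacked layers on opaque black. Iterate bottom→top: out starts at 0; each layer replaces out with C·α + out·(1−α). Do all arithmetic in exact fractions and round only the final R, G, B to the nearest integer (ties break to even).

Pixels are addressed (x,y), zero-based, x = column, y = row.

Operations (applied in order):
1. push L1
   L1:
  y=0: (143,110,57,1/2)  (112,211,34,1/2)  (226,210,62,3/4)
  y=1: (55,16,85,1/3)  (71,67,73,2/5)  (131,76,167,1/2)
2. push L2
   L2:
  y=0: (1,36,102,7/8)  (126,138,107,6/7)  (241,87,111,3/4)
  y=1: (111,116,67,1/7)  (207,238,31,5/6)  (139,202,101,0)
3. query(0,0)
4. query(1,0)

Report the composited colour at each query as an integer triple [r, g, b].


(0,0) stack=L1,L2; from [0,0,0]:
after L1 α=1/2: [143/2, 55, 57/2]
after L2 α=7/8: [157/16, 307/8, 1485/16]
→ [10, 38, 93]

query (1,0) [L1,L2] — begin 0,0,0
+L1 (α=1/2) → [56, 211/2, 17]
+L2 (α=6/7) → [116, 1867/14, 659/7]
→ [116, 133, 94]


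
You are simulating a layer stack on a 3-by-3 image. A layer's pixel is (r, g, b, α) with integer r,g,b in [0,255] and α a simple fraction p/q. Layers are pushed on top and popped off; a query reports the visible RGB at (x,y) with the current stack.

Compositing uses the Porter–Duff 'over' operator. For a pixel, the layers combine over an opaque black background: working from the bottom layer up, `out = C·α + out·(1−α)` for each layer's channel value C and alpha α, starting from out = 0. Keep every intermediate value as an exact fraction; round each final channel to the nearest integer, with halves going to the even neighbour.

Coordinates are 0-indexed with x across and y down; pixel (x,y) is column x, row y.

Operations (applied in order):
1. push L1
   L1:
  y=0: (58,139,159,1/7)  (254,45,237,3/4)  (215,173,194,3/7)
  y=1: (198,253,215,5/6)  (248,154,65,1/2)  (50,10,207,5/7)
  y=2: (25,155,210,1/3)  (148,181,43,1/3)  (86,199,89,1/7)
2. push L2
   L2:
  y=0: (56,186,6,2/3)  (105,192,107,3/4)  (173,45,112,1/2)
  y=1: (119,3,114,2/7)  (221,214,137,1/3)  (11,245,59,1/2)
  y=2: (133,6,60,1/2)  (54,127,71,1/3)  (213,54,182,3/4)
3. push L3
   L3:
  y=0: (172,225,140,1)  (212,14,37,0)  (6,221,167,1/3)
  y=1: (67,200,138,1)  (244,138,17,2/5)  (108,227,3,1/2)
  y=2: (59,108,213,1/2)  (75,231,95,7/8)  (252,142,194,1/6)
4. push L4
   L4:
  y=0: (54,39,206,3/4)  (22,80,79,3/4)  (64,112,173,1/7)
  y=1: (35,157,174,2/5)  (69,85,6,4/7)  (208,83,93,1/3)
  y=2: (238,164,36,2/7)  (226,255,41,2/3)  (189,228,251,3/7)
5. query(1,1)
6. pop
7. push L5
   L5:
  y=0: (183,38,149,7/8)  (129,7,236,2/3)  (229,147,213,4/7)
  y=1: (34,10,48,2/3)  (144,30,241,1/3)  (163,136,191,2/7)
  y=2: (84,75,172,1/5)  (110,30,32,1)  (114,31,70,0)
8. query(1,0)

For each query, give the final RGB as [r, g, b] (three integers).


query (1,1) [L1,L2,L3,L4] — begin 0,0,0
+L1 (α=1/2) → [124, 77, 65/2]
+L2 (α=1/3) → [469/3, 368/3, 202/3]
+L3 (α=2/5) → [957/5, 644/5, 236/5]
+L4 (α=4/7) → [4251/35, 3632/35, 828/35]
= [121, 104, 24]

(1,0) stack=L1,L2,L3,L5; from [0,0,0]:
L1 α=3/4: [381/2, 135/4, 711/4]
L2 α=3/4: [1011/8, 2439/16, 1995/16]
L3 α=0: [1011/8, 2439/16, 1995/16]
L5 α=2/3: [1025/8, 2663/48, 9547/48]
→ [128, 55, 199]


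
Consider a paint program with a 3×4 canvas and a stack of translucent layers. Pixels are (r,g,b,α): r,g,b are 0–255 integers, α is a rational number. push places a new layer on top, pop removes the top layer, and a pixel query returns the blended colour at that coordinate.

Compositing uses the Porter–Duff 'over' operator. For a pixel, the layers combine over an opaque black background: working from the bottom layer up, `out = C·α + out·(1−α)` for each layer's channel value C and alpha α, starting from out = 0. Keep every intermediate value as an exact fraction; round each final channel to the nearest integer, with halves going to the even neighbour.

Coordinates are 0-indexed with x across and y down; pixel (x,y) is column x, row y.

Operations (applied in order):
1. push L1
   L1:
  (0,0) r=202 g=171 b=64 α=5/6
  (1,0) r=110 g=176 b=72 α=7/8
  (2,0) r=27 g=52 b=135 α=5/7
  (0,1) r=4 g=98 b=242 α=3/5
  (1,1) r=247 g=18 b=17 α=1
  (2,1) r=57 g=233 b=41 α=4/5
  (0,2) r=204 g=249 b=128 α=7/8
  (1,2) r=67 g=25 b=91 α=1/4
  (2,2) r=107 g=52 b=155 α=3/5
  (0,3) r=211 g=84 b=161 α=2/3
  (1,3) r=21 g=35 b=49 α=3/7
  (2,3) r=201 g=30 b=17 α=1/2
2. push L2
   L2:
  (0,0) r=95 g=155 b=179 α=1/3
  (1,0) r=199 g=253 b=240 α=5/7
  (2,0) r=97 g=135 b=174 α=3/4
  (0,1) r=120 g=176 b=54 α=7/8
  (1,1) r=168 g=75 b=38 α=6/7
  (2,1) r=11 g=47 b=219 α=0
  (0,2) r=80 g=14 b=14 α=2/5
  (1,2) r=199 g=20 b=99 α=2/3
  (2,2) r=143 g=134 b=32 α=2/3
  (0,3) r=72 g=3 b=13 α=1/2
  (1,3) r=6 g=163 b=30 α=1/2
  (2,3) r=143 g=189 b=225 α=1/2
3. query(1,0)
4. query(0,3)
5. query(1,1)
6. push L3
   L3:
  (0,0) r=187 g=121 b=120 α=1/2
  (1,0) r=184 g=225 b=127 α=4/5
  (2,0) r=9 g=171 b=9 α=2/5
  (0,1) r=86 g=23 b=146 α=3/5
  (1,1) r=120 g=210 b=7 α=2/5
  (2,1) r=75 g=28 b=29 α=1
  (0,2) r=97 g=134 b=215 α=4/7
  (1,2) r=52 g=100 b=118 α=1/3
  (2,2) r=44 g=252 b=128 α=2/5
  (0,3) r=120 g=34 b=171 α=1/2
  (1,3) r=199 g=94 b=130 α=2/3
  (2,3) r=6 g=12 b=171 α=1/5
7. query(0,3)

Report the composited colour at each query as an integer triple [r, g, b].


query (1,0) [L1,L2] — begin 0,0,0
+L1 (α=7/8) → [385/4, 154, 63]
+L2 (α=5/7) → [2375/14, 1573/7, 1326/7]
→ [170, 225, 189]

(0,3) stack=L1,L2; from [0,0,0]:
after L1 α=2/3: [422/3, 56, 322/3]
after L2 α=1/2: [319/3, 59/2, 361/6]
= [106, 30, 60]

query (1,1) [L1,L2] — begin 0,0,0
after L1 α=1: [247, 18, 17]
after L2 α=6/7: [1255/7, 468/7, 35]
→ [179, 67, 35]

at x=0,y=3 over L1,L2,L3:
after L1 α=2/3: [422/3, 56, 322/3]
after L2 α=1/2: [319/3, 59/2, 361/6]
after L3 α=1/2: [679/6, 127/4, 1387/12]
= [113, 32, 116]


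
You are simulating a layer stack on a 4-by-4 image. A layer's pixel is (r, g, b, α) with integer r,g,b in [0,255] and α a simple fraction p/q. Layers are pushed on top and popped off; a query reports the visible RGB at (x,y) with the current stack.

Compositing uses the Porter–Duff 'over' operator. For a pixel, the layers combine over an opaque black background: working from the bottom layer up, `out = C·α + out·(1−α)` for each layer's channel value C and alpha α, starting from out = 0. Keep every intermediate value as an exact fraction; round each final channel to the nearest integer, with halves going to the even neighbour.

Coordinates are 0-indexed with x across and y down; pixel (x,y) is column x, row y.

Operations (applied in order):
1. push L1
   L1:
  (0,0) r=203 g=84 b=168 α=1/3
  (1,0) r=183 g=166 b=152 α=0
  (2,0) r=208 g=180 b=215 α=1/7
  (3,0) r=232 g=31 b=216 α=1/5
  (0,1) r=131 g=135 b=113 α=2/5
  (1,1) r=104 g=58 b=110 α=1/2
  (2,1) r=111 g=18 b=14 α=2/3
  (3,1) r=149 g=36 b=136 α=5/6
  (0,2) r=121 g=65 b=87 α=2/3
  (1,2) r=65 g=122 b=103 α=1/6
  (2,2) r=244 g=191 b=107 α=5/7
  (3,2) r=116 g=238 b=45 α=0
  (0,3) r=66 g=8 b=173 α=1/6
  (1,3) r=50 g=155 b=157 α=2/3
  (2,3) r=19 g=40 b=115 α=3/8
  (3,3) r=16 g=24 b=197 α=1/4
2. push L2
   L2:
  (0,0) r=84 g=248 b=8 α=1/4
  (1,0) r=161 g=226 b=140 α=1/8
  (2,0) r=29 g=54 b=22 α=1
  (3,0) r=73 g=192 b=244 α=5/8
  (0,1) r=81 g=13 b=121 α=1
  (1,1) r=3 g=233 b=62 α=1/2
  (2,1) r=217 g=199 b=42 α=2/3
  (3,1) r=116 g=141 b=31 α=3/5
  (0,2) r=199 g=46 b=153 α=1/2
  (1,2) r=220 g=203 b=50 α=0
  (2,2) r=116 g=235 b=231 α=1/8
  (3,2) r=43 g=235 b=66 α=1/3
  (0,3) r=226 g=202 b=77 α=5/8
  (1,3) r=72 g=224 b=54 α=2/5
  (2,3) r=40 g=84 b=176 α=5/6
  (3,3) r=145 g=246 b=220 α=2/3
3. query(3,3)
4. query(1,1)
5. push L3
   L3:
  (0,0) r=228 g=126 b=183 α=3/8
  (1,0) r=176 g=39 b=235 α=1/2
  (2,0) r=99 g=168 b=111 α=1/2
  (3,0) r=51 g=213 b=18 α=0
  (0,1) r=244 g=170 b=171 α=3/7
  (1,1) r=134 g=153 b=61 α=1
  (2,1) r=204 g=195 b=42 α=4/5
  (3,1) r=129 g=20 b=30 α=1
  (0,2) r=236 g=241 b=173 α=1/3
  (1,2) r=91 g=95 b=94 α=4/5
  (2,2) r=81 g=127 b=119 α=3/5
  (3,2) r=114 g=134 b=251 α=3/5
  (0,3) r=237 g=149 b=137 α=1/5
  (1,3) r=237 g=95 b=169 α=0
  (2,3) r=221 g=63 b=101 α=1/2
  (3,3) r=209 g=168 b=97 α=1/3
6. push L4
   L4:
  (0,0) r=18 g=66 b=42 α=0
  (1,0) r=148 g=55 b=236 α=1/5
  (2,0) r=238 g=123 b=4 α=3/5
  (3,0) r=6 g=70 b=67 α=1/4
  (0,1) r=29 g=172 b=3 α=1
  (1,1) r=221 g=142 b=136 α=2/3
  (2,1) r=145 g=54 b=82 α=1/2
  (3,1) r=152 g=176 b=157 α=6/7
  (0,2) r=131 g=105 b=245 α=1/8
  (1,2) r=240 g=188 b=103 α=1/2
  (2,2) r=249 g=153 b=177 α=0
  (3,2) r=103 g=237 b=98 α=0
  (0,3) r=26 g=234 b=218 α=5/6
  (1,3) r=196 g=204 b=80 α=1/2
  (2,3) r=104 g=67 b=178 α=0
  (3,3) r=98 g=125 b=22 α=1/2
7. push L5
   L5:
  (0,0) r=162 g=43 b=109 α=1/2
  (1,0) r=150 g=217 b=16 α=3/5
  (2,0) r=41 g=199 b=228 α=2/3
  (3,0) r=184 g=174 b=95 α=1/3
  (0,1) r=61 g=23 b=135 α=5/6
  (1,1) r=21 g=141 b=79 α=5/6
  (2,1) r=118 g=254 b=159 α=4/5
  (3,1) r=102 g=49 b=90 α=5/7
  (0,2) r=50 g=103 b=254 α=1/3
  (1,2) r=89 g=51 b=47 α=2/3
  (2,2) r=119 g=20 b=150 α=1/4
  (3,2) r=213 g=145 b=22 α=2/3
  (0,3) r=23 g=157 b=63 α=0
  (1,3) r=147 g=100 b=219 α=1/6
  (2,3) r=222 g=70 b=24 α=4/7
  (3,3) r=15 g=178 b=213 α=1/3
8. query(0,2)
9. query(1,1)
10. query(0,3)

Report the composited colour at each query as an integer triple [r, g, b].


(3,3) stack=L1,L2; from [0,0,0]:
after L1 α=1/4: [4, 6, 197/4]
after L2 α=2/3: [98, 166, 1957/12]
rounded: [98, 166, 163]

(1,1) stack=L1,L2; from [0,0,0]:
after L1 α=1/2: [52, 29, 55]
after L2 α=1/2: [55/2, 131, 117/2]
= [28, 131, 58]

at x=0,y=2 over L1,L2,L3,L4,L5:
L1 α=2/3: [242/3, 130/3, 58]
L2 α=1/2: [839/6, 134/3, 211/2]
L3 α=1/3: [1547/9, 991/9, 128]
L4 α=1/8: [1501/9, 3941/36, 1141/8]
L5 α=1/3: [3452/27, 5795/54, 719/4]
= [128, 107, 180]

query (1,1) [L1,L2,L3,L4,L5] — begin 0,0,0
L1 α=1/2: [52, 29, 55]
L2 α=1/2: [55/2, 131, 117/2]
L3 α=1: [134, 153, 61]
L4 α=2/3: [192, 437/3, 111]
L5 α=5/6: [99/2, 1276/9, 253/3]
→ [50, 142, 84]

at x=0,y=3 over L1,L2,L3,L4,L5:
after L1 α=1/6: [11, 4/3, 173/6]
after L2 α=5/8: [1163/8, 507/4, 943/16]
after L3 α=1/5: [1637/10, 656/5, 1491/20]
after L4 α=5/6: [979/20, 3253/15, 23291/120]
after L5 α=0: [979/20, 3253/15, 23291/120]
= [49, 217, 194]


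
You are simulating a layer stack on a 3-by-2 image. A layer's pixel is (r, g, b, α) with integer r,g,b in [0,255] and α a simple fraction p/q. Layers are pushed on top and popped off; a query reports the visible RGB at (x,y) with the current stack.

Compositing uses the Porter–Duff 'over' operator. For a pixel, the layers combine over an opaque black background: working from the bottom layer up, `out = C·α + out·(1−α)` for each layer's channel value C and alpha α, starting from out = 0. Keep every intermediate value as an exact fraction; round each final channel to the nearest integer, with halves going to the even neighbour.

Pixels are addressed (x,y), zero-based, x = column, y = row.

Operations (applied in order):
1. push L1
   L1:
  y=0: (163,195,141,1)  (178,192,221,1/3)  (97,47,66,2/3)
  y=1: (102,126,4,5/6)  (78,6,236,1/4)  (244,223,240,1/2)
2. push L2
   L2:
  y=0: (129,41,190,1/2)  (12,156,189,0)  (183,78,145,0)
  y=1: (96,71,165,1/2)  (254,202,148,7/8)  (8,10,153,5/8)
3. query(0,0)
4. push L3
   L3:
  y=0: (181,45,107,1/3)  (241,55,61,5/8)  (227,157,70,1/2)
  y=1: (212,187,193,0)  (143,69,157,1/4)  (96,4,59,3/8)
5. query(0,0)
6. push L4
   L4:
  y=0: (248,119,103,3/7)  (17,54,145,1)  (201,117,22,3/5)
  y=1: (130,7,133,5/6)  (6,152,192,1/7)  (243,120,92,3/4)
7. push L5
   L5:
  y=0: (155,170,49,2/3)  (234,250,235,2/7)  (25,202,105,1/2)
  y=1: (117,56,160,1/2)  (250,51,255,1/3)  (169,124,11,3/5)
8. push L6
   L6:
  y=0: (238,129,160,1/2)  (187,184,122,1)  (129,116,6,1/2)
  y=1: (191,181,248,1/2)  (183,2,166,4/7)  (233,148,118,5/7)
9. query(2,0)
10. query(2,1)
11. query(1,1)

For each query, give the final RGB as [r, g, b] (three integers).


(0,0) stack=L1,L2; from [0,0,0]:
L1 α=1: [163, 195, 141]
L2 α=1/2: [146, 118, 331/2]
→ [146, 118, 166]

query (0,0) [L1,L2,L3] — begin 0,0,0
after L1 α=1: [163, 195, 141]
after L2 α=1/2: [146, 118, 331/2]
after L3 α=1/3: [473/3, 281/3, 146]
= [158, 94, 146]

at x=2,y=0 over L1,L2,L3,L4,L5,L6:
after L1 α=2/3: [194/3, 94/3, 44]
after L2 α=0: [194/3, 94/3, 44]
after L3 α=1/2: [875/6, 565/6, 57]
after L4 α=3/5: [2684/15, 1618/15, 36]
after L5 α=1/2: [3059/30, 2324/15, 141/2]
after L6 α=1/2: [6929/60, 2032/15, 153/4]
= [115, 135, 38]

(2,1) stack=L1,L2,L3,L4,L5,L6; from [0,0,0]:
after L1 α=1/2: [122, 223/2, 120]
after L2 α=5/8: [203/4, 769/16, 1125/8]
after L3 α=3/8: [2167/32, 4037/128, 7041/64]
after L4 α=3/4: [25495/128, 50117/512, 24705/256]
after L5 α=3/5: [57943/320, 145349/1280, 28929/640]
after L6 α=5/7: [244343/1120, 618949/4480, 217729/2240]
= [218, 138, 97]

at x=1,y=1 over L1,L2,L3,L4,L5,L6:
L1 α=1/4: [39/2, 3/2, 59]
L2 α=7/8: [3595/16, 2831/16, 1095/8]
L3 α=1/4: [13073/64, 9597/64, 4541/32]
L4 α=1/7: [39411/224, 33655/224, 2385/16]
L5 α=1/3: [67411/336, 39367/336, 1475/8]
L6 α=4/7: [149395/784, 40263/784, 1391/8]
→ [191, 51, 174]


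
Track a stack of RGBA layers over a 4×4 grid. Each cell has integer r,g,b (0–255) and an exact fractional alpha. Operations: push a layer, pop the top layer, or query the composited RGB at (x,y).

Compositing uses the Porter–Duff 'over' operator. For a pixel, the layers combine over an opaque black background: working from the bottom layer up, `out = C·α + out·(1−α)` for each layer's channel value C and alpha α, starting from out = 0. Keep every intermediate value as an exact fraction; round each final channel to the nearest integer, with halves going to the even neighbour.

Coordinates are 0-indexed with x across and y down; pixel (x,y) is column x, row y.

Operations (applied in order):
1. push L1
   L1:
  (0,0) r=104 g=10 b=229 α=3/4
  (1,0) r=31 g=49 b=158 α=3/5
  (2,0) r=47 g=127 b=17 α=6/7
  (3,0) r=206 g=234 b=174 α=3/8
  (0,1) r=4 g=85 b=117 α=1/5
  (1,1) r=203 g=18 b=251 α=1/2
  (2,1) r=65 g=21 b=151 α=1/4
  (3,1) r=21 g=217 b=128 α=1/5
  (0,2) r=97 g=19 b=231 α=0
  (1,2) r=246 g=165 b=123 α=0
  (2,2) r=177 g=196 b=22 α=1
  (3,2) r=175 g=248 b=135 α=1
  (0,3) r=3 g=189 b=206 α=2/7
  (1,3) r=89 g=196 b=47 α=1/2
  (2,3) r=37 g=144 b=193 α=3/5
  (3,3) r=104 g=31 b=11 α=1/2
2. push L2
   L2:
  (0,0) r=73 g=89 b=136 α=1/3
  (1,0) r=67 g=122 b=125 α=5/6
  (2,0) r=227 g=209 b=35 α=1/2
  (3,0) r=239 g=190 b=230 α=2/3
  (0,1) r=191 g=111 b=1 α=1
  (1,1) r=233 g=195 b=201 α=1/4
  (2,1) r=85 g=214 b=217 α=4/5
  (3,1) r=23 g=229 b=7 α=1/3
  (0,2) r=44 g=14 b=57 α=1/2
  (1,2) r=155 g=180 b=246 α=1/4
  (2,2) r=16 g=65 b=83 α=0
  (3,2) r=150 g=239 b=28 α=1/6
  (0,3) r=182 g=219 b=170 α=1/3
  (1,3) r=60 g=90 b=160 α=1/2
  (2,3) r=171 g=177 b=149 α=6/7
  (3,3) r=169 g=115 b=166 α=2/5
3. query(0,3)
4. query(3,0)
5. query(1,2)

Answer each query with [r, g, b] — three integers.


at x=0,y=3 over L1,L2:
L1 α=2/7: [6/7, 54, 412/7]
L2 α=1/3: [1286/21, 109, 2014/21]
rounded: [61, 109, 96]

at x=3,y=0 over L1,L2:
+L1 (α=3/8) → [309/4, 351/4, 261/4]
+L2 (α=2/3) → [2221/12, 1871/12, 2101/12]
= [185, 156, 175]

(1,2) stack=L1,L2; from [0,0,0]:
L1 α=0: [0, 0, 0]
L2 α=1/4: [155/4, 45, 123/2]
= [39, 45, 62]


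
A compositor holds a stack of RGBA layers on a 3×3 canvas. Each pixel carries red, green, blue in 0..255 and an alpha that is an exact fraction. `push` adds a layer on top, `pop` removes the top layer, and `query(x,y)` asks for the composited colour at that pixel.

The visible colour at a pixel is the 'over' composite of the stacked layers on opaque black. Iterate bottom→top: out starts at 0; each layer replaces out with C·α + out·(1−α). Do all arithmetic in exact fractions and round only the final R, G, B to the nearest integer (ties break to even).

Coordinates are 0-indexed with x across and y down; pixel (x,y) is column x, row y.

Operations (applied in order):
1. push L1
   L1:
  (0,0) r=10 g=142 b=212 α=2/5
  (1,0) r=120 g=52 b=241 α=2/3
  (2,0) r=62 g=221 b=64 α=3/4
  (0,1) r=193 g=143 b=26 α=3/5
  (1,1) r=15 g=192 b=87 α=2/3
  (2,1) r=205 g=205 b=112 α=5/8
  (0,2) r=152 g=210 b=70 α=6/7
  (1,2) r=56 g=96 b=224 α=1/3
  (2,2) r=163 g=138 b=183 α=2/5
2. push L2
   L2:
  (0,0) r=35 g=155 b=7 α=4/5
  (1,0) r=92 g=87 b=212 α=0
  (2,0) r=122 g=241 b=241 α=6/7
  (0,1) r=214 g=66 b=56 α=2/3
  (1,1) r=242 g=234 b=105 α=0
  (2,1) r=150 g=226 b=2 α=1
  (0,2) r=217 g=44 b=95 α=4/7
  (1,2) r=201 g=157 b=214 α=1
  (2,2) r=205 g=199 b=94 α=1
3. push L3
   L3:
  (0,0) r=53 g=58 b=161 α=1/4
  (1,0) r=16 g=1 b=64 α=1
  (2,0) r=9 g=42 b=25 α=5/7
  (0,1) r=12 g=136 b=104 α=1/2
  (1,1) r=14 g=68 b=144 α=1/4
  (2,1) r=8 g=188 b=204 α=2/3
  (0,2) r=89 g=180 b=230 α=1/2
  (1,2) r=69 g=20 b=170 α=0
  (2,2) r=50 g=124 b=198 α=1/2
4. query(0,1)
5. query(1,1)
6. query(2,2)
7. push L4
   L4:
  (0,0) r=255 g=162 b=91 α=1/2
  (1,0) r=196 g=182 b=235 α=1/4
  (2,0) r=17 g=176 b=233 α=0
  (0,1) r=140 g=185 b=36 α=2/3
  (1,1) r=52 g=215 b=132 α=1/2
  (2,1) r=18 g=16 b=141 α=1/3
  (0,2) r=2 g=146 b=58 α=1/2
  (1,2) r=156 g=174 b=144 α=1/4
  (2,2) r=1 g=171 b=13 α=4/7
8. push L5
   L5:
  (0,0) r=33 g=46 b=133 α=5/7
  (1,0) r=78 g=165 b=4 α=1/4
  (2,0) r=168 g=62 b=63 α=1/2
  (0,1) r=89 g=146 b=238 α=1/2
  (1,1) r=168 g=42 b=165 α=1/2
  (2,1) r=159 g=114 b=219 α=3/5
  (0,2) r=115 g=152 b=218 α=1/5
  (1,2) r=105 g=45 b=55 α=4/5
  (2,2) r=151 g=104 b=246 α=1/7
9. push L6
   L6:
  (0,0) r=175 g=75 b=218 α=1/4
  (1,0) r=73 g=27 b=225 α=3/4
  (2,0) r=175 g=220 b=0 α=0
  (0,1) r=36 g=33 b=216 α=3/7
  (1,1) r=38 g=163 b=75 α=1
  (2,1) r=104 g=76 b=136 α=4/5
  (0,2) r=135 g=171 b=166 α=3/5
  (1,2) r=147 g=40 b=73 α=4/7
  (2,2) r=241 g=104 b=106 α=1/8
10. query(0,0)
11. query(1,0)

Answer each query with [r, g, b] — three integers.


query (0,1) [L1,L2,L3] — begin 0,0,0
after L1 α=3/5: [579/5, 429/5, 78/5]
after L2 α=2/3: [2719/15, 363/5, 638/15]
after L3 α=1/2: [2899/30, 1043/10, 1099/15]
= [97, 104, 73]

(1,1) stack=L1,L2,L3; from [0,0,0]:
L1 α=2/3: [10, 128, 58]
L2 α=0: [10, 128, 58]
L3 α=1/4: [11, 113, 159/2]
rounded: [11, 113, 80]

(2,2) stack=L1,L2,L3; from [0,0,0]:
L1 α=2/5: [326/5, 276/5, 366/5]
L2 α=1: [205, 199, 94]
L3 α=1/2: [255/2, 323/2, 146]
= [128, 162, 146]

(0,0) stack=L1,L2,L3,L4,L5,L6; from [0,0,0]:
L1 α=2/5: [4, 284/5, 424/5]
L2 α=4/5: [144/5, 3384/25, 564/25]
L3 α=1/4: [697/20, 5801/50, 5717/100]
L4 α=1/2: [5797/40, 13901/100, 14817/200]
L5 α=5/7: [9097/140, 25401/350, 81317/700]
L6 α=1/4: [51791/560, 102453/1400, 396551/2800]
→ [92, 73, 142]

at x=1,y=0 over L1,L2,L3,L4,L5,L6:
+L1 (α=2/3) → [80, 104/3, 482/3]
+L2 (α=0) → [80, 104/3, 482/3]
+L3 (α=1) → [16, 1, 64]
+L4 (α=1/4) → [61, 185/4, 427/4]
+L5 (α=1/4) → [261/4, 1215/16, 1297/16]
+L6 (α=3/4) → [1137/16, 2511/64, 12097/64]
rounded: [71, 39, 189]


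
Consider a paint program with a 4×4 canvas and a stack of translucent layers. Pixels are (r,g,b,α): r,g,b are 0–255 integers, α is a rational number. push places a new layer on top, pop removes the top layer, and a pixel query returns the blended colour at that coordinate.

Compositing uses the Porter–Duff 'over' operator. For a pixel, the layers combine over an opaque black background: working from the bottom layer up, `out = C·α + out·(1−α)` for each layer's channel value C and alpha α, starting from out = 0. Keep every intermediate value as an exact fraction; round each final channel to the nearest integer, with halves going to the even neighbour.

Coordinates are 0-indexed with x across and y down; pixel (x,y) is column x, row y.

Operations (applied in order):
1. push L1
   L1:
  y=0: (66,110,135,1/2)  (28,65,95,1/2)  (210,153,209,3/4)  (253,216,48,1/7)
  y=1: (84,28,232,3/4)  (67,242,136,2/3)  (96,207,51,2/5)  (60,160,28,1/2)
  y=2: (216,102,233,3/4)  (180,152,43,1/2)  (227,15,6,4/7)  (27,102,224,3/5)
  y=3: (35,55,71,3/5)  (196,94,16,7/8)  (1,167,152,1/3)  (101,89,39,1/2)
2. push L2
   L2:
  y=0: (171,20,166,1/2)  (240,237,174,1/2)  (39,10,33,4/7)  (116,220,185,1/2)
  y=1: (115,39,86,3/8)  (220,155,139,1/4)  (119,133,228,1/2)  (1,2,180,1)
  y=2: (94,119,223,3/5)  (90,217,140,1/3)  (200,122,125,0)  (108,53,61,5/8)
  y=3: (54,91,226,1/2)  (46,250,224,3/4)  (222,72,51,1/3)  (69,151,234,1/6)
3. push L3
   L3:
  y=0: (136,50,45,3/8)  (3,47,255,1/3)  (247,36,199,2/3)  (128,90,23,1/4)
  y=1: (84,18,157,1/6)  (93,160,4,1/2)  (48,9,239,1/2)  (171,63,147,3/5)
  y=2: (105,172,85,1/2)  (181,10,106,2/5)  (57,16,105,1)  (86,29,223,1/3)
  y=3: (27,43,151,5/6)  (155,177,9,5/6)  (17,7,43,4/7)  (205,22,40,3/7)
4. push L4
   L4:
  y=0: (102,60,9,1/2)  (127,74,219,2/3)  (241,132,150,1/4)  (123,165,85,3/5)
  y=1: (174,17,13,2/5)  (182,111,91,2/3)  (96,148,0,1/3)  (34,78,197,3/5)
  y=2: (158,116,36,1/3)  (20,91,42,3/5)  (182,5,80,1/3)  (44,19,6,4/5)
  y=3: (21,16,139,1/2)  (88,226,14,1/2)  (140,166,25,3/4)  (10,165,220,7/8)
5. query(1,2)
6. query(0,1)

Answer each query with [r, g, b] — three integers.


(1,2) stack=L1,L2,L3,L4; from [0,0,0]:
+L1 (α=1/2) → [90, 76, 43/2]
+L2 (α=1/3) → [90, 123, 61]
+L3 (α=2/5) → [632/5, 389/5, 79]
+L4 (α=3/5) → [1564/25, 2143/25, 284/5]
= [63, 86, 57]

query (0,1) [L1,L2,L3,L4] — begin 0,0,0
+L1 (α=3/4) → [63, 21, 174]
+L2 (α=3/8) → [165/2, 111/4, 141]
+L3 (α=1/6) → [331/4, 209/8, 431/3]
+L4 (α=2/5) → [477/4, 899/40, 457/5]
→ [119, 22, 91]


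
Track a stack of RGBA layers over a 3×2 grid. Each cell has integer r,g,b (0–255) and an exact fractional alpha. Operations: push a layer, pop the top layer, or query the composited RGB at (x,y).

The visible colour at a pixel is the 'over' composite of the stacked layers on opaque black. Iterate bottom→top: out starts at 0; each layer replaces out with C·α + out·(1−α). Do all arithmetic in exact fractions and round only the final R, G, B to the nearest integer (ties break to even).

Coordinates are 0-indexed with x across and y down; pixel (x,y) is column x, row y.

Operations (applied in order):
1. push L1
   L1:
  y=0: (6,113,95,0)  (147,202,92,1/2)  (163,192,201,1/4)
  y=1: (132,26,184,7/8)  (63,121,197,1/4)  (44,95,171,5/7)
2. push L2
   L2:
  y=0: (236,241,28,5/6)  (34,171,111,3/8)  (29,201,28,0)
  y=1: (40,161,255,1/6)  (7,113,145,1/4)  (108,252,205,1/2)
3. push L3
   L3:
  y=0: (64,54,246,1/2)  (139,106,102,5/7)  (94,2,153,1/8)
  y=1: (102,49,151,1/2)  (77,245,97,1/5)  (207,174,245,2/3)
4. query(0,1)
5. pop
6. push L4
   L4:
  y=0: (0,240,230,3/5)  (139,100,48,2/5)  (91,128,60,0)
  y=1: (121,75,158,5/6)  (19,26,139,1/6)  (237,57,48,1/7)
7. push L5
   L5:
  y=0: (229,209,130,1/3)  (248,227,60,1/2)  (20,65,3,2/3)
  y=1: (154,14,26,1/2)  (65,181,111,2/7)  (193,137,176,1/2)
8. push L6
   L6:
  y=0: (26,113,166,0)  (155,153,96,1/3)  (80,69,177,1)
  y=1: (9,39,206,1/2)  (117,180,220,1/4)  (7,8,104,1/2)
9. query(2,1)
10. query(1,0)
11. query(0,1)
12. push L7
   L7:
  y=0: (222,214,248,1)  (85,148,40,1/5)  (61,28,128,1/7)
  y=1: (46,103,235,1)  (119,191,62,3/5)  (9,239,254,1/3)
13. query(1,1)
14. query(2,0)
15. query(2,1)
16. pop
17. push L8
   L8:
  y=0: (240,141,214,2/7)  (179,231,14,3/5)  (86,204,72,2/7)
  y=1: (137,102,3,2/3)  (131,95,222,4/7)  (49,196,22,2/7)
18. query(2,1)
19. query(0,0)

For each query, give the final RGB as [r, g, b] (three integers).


(0,1) stack=L1,L2,L3; from [0,0,0]:
after L1 α=7/8: [231/2, 91/4, 161]
after L2 α=1/6: [1235/12, 1099/24, 530/3]
after L3 α=1/2: [2459/24, 2275/48, 983/6]
= [102, 47, 164]

query (2,1) [L1,L2,L4,L5,L6] — begin 0,0,0
after L1 α=5/7: [220/7, 475/7, 855/7]
after L2 α=1/2: [488/7, 2239/14, 1145/7]
after L4 α=1/7: [4587/49, 7116/49, 7206/49]
after L5 α=1/2: [7022/49, 13829/98, 7915/49]
after L6 α=1/2: [7365/98, 14613/196, 13011/98]
= [75, 75, 133]

query (1,0) [L1,L2,L4,L5,L6] — begin 0,0,0
after L1 α=1/2: [147/2, 101, 46]
after L2 α=3/8: [939/16, 509/4, 563/8]
after L4 α=2/5: [1453/16, 2327/20, 2457/40]
after L5 α=1/2: [5421/32, 6867/40, 4857/80]
after L6 α=1/3: [7901/48, 3309/20, 2899/40]
= [165, 165, 72]

query (0,1) [L1,L2,L4,L5,L6] — begin 0,0,0
+L1 (α=7/8) → [231/2, 91/4, 161]
+L2 (α=1/6) → [1235/12, 1099/24, 530/3]
+L4 (α=5/6) → [8495/72, 10099/144, 1450/9]
+L5 (α=1/2) → [19583/144, 12115/288, 842/9]
+L6 (α=1/2) → [20879/288, 23347/576, 1348/9]
rounded: [72, 41, 150]

query (1,1) [L1,L2,L4,L5,L6,L7] — begin 0,0,0
L1 α=1/4: [63/4, 121/4, 197/4]
L2 α=1/4: [217/16, 815/16, 1171/16]
L4 α=1/6: [463/32, 1497/32, 2693/32]
L5 α=2/7: [925/32, 19069/224, 20569/224]
L6 α=1/4: [6519/128, 97527/896, 110987/896]
L7 α=3/5: [29367/320, 354231/2240, 38863/448]
= [92, 158, 87]

(2,0) stack=L1,L2,L4,L5,L6,L7; from [0,0,0]:
+L1 (α=1/4) → [163/4, 48, 201/4]
+L2 (α=0) → [163/4, 48, 201/4]
+L4 (α=0) → [163/4, 48, 201/4]
+L5 (α=2/3) → [323/12, 178/3, 75/4]
+L6 (α=1) → [80, 69, 177]
+L7 (α=1/7) → [541/7, 442/7, 170]
→ [77, 63, 170]

query (2,1) [L1,L2,L4,L5,L6,L7] — begin 0,0,0
L1 α=5/7: [220/7, 475/7, 855/7]
L2 α=1/2: [488/7, 2239/14, 1145/7]
L4 α=1/7: [4587/49, 7116/49, 7206/49]
L5 α=1/2: [7022/49, 13829/98, 7915/49]
L6 α=1/2: [7365/98, 14613/196, 13011/98]
L7 α=1/3: [2602/49, 38035/294, 25457/147]
= [53, 129, 173]

query (2,1) [L1,L2,L4,L5,L6,L8] — begin 0,0,0
L1 α=5/7: [220/7, 475/7, 855/7]
L2 α=1/2: [488/7, 2239/14, 1145/7]
L4 α=1/7: [4587/49, 7116/49, 7206/49]
L5 α=1/2: [7022/49, 13829/98, 7915/49]
L6 α=1/2: [7365/98, 14613/196, 13011/98]
L8 α=2/7: [46429/686, 149897/1372, 69367/686]
= [68, 109, 101]

(0,0) stack=L1,L2,L4,L5,L6,L8; from [0,0,0]:
L1 α=0: [0, 0, 0]
L2 α=5/6: [590/3, 1205/6, 70/3]
L4 α=3/5: [236/3, 673/3, 442/3]
L5 α=1/3: [1159/9, 1973/9, 1274/9]
L6 α=0: [1159/9, 1973/9, 1274/9]
L8 α=2/7: [1445/9, 12403/63, 10222/63]
= [161, 197, 162]


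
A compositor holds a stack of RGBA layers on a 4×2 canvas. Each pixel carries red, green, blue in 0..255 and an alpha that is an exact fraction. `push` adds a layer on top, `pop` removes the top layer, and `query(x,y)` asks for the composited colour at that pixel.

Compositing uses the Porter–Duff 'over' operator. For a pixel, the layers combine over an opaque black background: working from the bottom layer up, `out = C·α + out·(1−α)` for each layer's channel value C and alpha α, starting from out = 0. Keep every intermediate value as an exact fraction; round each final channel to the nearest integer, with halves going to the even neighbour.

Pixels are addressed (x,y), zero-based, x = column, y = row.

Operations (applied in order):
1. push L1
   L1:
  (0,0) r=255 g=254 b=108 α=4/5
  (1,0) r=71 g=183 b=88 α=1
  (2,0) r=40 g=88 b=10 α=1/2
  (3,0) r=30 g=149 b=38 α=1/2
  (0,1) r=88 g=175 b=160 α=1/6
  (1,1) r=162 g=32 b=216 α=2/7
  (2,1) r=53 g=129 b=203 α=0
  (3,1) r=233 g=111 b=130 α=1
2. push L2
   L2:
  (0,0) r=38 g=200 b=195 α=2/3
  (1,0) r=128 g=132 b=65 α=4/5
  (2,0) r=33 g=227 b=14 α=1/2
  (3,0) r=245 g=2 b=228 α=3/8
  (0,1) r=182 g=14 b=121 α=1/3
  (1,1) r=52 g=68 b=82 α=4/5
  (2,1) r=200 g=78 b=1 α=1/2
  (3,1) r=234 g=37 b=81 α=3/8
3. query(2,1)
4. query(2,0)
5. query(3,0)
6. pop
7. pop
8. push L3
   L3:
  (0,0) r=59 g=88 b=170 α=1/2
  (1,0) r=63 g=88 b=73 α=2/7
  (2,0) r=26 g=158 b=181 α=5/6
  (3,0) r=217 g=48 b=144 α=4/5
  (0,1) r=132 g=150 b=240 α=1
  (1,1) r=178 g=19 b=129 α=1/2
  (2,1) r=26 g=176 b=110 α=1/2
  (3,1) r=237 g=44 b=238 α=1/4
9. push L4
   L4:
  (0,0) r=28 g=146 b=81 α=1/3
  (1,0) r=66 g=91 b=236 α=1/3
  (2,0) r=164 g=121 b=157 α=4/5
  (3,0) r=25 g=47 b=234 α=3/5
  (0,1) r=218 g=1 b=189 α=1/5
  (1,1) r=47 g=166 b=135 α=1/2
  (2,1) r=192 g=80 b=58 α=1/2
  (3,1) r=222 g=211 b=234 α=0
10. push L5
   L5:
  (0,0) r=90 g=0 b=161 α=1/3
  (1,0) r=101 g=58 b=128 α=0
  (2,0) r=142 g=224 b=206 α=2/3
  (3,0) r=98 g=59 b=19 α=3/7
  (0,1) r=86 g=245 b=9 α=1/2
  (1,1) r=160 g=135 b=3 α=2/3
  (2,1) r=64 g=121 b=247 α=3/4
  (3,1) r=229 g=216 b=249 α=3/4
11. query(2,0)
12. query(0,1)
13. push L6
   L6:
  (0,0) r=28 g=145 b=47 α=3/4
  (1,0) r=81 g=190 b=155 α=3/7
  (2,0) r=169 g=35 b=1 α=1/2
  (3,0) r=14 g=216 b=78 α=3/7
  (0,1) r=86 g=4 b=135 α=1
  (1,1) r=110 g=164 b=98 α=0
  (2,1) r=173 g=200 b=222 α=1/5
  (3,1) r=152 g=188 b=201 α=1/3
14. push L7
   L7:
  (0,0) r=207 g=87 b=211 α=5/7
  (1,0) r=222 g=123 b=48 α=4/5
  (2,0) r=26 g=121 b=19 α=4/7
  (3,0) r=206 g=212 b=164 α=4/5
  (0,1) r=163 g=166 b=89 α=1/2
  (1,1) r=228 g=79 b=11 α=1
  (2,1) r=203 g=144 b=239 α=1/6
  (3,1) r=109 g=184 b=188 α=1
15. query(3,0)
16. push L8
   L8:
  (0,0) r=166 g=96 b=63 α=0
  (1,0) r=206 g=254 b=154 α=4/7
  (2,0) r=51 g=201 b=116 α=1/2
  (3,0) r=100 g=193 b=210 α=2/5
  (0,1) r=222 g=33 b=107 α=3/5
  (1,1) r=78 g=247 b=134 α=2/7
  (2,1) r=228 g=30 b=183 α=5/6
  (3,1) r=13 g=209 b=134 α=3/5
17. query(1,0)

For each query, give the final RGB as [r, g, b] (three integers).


at x=2,y=1 over L1,L2:
after L1 α=0: [0, 0, 0]
after L2 α=1/2: [100, 39, 1/2]
rounded: [100, 39, 0]

query (2,0) [L1,L2] — begin 0,0,0
+L1 (α=1/2) → [20, 44, 5]
+L2 (α=1/2) → [53/2, 271/2, 19/2]
= [26, 136, 10]

query (3,0) [L1,L2] — begin 0,0,0
after L1 α=1/2: [15, 149/2, 19]
after L2 α=3/8: [405/4, 757/16, 779/8]
→ [101, 47, 97]

at x=2,y=0 over L3,L4,L5:
L3 α=5/6: [65/3, 395/3, 905/6]
L4 α=4/5: [2033/15, 1847/15, 4673/30]
L5 α=2/3: [6293/45, 8567/45, 17033/90]
= [140, 190, 189]

at x=0,y=1 over L3,L4,L5:
L3 α=1: [132, 150, 240]
L4 α=1/5: [746/5, 601/5, 1149/5]
L5 α=1/2: [588/5, 913/5, 597/5]
rounded: [118, 183, 119]

(3,0) stack=L3,L4,L5,L6,L7; from [0,0,0]:
L3 α=4/5: [868/5, 192/5, 576/5]
L4 α=3/5: [2111/25, 1089/25, 4662/25]
L5 α=3/7: [15794/175, 8781/175, 20073/175]
L6 α=3/7: [70526/1225, 148524/1225, 121242/1225]
L7 α=4/5: [1079926/6125, 1187324/6125, 924842/6125]
rounded: [176, 194, 151]

at x=1,y=0 over L3,L4,L5,L6,L7,L8:
after L3 α=2/7: [18, 176/7, 146/7]
after L4 α=1/3: [34, 989/21, 648/7]
after L5 α=0: [34, 989/21, 648/7]
after L6 α=3/7: [379/7, 15926/147, 5847/49]
after L7 α=4/5: [1319/7, 17650/147, 3051/49]
after L8 α=4/7: [9725/49, 67434/343, 39337/343]
rounded: [198, 197, 115]
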